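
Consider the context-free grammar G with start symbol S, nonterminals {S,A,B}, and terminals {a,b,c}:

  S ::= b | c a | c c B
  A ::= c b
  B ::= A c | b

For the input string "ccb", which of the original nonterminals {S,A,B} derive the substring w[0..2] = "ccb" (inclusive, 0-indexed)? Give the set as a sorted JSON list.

Convert to CNF:
  S -> T0 T2 | T0 X3 | b
  A -> T0 T1
  B -> A T0 | b
  T0 -> c
  T1 -> b
  T2 -> a
  X3 -> T0 B

CYK fill, restricted to cells inside w[0..2]:
  [0..0]={T0}  "c"  orig:{}
  [1..1]={T0}  "c"  orig:{}
  [2..2]={B,S,T1}  "b"  orig:{B,S}
  [0..1]=∅  "cc"
  [1..2]={A,X3}  "cb"  orig:{A}
  [0..2]={S}  "ccb"

Original NTs in T[0,2] deriving "ccb": ["S"]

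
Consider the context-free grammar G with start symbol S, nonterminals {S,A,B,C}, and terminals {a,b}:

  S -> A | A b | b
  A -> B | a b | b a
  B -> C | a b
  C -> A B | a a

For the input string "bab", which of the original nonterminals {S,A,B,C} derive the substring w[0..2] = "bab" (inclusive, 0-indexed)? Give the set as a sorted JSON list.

Convert to CNF:
  S -> A B | A T1 | T0 T0 | T0 T1 | T1 T0 | b
  A -> A B | T0 T0 | T0 T1 | T1 T0
  B -> A B | T0 T0 | T0 T1
  C -> A B | T0 T0
  T0 -> a
  T1 -> b

CYK table (by increasing span), restricted to cells inside w[0..2]:
  T[0,0] 'b' = {S,T1}  orig:{S}
  T[1,1] 'a' = {T0}  orig:{}
  T[2,2] 'b' = {S,T1}  orig:{S}
  T[0,1] 'ba' = {A,S}
  T[1,2] 'ab' = {A,B,S}
  T[0,2] 'bab' = {S}

Original NTs in T[0,2] deriving "bab": ["S"]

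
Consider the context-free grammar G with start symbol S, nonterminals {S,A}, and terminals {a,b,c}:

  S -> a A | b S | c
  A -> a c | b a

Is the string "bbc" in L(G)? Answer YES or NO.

Convert to CNF:
  S -> T0 A | T2 S | c
  A -> T0 T1 | T2 T0
  T0 -> a
  T1 -> c
  T2 -> b

CYK fill:
  [0..0]={T2}  "b"  orig:{}
  [1..1]={T2}  "b"  orig:{}
  [2..2]={S,T1}  "c"  orig:{S}
  [0..1]=∅  "bb"
  [1..2]={S}  "bc"
  [0..2]={S}  "bbc"

S ∈ T[0,2] ⇒ YES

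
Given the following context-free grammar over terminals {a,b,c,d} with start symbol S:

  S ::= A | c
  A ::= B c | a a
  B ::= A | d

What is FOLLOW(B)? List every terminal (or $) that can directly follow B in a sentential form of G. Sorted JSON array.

Compute FIRST by fixpoint:
iter 1:
  A via A→a a: +{a}
  B via B→A: +{a}
  B via B→d: +{d}
  S via S→A: +{a}
  S via S→c: +{c}
  FIRST[S]={a,c}  FIRST[A]={a}  FIRST[B]={a,d}
iter 2:
  A via A→B c: +{d}
  S via S→A: +{d}
  FIRST[S]={a,c,d}  FIRST[A]={a,d}  FIRST[B]={a,d}
iter 3: done
  FIRST[S]={a,c,d}  FIRST[A]={a,d}  FIRST[B]={a,d}

FOLLOW iteration:
seed FOLLOW(S) with $
round 1:
  A→B c: FOLLOW(B) ⊇ FIRST(c) = {c}; new: +{c}
  B→A: FOLLOW(A) ⊇ FOLLOW(B) ⊇ {c}; new: +{c}
  S→A: FOLLOW(A) ⊇ FOLLOW(S) ⊇ {$}; new: +{$}
  S: {$}  A: {$,c}  B: {c}
round 2: (no change)
  S: {$}  A: {$,c}  B: {c}

FOLLOW(B) = ["c"]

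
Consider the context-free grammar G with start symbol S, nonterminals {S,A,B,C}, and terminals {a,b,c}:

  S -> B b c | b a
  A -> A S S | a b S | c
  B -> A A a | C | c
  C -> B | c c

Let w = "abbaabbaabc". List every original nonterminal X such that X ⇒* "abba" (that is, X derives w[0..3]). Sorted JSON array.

Convert to CNF:
  S -> B X7 | T1 T0
  A -> A X3 | T0 X4 | c
  B -> A X5 | T2 T2 | c
  C -> A X6 | T2 T2 | c
  T0 -> a
  T1 -> b
  T2 -> c
  X3 -> S S
  X4 -> T1 S
  X5 -> A T0
  X6 -> A T0
  X7 -> T1 T2

CYK fill (cells [i..j] with 0 ≤ i ≤ j ≤ 3 only):
  cell(0,0) a: {T0}  orig:{}
  cell(1,1) b: {T1}  orig:{}
  cell(2,2) b: {T1}  orig:{}
  cell(3,3) a: {T0}  orig:{}
  cell(0,1) ab: ∅
  cell(1,2) bb: ∅
  cell(2,3) ba: {S}
  cell(0,2) abb: ∅
  cell(1,3) bba: {X4}  orig:{}
  cell(0,3) abba: {A}

Original NTs in T[0,3] deriving "abba": ["A"]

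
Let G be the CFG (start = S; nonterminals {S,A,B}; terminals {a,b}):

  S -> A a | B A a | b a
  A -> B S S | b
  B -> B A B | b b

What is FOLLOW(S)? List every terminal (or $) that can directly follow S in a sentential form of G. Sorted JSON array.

Compute FIRST by fixpoint:
iter 1:
  A via A→b: +{b}
  B via B→b b: +{b}
  S via S→A a: +{b}
  FIRST(S)={b}  FIRST(A)={b}  FIRST(B)={b}
iter 2: (no change)
  FIRST(S)={b}  FIRST(A)={b}  FIRST(B)={b}

Compute FOLLOW by fixpoint:
initialize: $ ∈ FOLLOW(S)
round 1:
  A→B S S: FOLLOW(B) ⊇ FIRST(S) = {b}; new: +{b}
  A→B S S: FOLLOW(S) ⊇ FIRST(S) = {b}; new: +{b}
  B→B A B: FOLLOW(A) ⊇ FIRST(B) = {b}; new: +{b}
  S→A a: FOLLOW(A) ⊇ FIRST(a) = {a}; new: +{a}
  S: {$,b}  A: {a,b}  B: {b}
round 2:
  A→B S S: FOLLOW(S) ⊇ FOLLOW(A) ⊇ {a,b}; new: +{a}
  S: {$,a,b}  A: {a,b}  B: {b}
round 3: (stable)
  S: {$,a,b}  A: {a,b}  B: {b}

FOLLOW(S) = ["$", "a", "b"]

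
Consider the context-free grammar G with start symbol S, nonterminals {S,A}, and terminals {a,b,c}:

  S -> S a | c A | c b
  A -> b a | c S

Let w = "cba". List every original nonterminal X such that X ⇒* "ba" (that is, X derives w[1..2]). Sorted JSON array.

CNF form of G:
  S -> S T1 | T2 A | T2 T0
  A -> T0 T1 | T2 S
  T0 -> b
  T1 -> a
  T2 -> c

CYK fill — only the sub-triangle for w[1..2]:
  T[1,1] 'b' = {T0}  orig:{}
  T[2,2] 'a' = {T1}  orig:{}
  T[1,2] 'ba' = {A}

Original NTs in T[1,2] deriving "ba": ["A"]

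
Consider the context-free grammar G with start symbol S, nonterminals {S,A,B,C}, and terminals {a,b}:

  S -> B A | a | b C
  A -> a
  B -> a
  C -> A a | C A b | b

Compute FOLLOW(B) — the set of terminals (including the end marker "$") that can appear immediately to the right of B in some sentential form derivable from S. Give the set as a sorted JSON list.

Compute FIRST by fixpoint:
iter 1:
  A via A→a: +{a}
  B via B→a: +{a}
  C via C→A a: +{a}
  C via C→b: +{b}
  S via S→B A: +{a}
  S via S→b C: +{b}
  FIRST[S]={a,b}  FIRST[A]={a}  FIRST[B]={a}  FIRST[C]={a,b}
iter 2: (no change)
  FIRST[S]={a,b}  FIRST[A]={a}  FIRST[B]={a}  FIRST[C]={a,b}

Compute FOLLOW by fixpoint:
initialize: $ ∈ FOLLOW(S)
[1]
  C→A a: FOLLOW(A) ⊇ FIRST(a) = {a}; new: +{a}
  C→C A b: FOLLOW(C) ⊇ FIRST(A) = {a}; new: +{a}
  C→C A b: FOLLOW(A) ⊇ FIRST(b) = {b}; new: +{b}
  S→B A: FOLLOW(B) ⊇ FIRST(A) = {a}; new: +{a}
  S→B A: FOLLOW(A) ⊇ FOLLOW(S) ⊇ {$}; new: +{$}
  S→b C: FOLLOW(C) ⊇ FOLLOW(S) ⊇ {$}; new: +{$}
  S: {$}  A: {$,a,b}  B: {a}  C: {$,a}
[2] done
  S: {$}  A: {$,a,b}  B: {a}  C: {$,a}

FOLLOW(B) = ["a"]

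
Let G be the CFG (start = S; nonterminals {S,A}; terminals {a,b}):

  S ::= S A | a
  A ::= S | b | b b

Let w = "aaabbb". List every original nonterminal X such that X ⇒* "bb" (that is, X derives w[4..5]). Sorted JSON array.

Convert to CNF:
  S -> S A | a
  A -> S A | T0 T0 | a | b
  T0 -> b

Fill CYK table bottom-up (cells [i..j] with 4 ≤ i ≤ j ≤ 5 only):
  [4..4]={A,T0}  "b"  orig:{A}
  [5..5]={A,T0}  "b"  orig:{A}
  [4..5]={A}  "bb"

Original NTs in T[4,5] deriving "bb": ["A"]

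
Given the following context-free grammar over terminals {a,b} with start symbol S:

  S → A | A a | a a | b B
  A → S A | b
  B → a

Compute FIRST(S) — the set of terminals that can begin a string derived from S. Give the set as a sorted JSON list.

FIRST iteration:
iter 1:
  A via A→b: +{b}
  B via B→a: +{a}
  S via S→A: +{b}
  S via S→a a: +{a}
  FIRST(S)={a,b}  FIRST(A)={b}  FIRST(B)={a}
iter 2:
  A via A→S A: +{a}
  FIRST(S)={a,b}  FIRST(A)={a,b}  FIRST(B)={a}
iter 3: done
  FIRST(S)={a,b}  FIRST(A)={a,b}  FIRST(B)={a}

FIRST(S) = ["a", "b"]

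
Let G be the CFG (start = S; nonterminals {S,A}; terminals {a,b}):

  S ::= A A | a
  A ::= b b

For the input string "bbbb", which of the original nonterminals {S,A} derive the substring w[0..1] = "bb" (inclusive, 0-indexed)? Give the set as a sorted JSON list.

CNF form of G:
  S -> A A | a
  A -> T0 T0
  T0 -> b

CYK fill (cells [i..j] with 0 ≤ i ≤ j ≤ 1 only):
  cell(0,0) b: {T0}  orig:{}
  cell(1,1) b: {T0}  orig:{}
  cell(0,1) bb: {A}

Original NTs in T[0,1] deriving "bb": ["A"]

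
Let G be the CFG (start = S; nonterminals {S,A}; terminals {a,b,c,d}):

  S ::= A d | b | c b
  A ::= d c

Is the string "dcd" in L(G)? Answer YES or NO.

Convert to CNF:
  S -> A T0 | T1 T2 | b
  A -> T0 T1
  T0 -> d
  T1 -> c
  T2 -> b

Fill CYK table bottom-up:
  T[0,0] 'd' = {T0}  orig:{}
  T[1,1] 'c' = {T1}  orig:{}
  T[2,2] 'd' = {T0}  orig:{}
  T[0,1] 'dc' = {A}
  T[1,2] 'cd' = ∅
  T[0,2] 'dcd' = {S}

S ∈ T[0,2] ⇒ YES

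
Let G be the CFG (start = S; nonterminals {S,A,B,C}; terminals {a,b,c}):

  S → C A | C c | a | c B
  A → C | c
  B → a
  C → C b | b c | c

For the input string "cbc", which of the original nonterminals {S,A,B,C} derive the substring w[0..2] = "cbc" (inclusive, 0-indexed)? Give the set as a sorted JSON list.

Convert to CNF:
  S -> C A | C T1 | T1 B | a
  A -> C T0 | T0 T1 | c
  B -> a
  C -> C T0 | T0 T1 | c
  T0 -> b
  T1 -> c

CYK fill — only the sub-triangle for w[0..2]:
  T[0,0] 'c' = {A,C,T1}  orig:{A,C}
  T[1,1] 'b' = {T0}  orig:{}
  T[2,2] 'c' = {A,C,T1}  orig:{A,C}
  T[0,1] 'cb' = {A,C}
  T[1,2] 'bc' = {A,C}
  T[0,2] 'cbc' = {S}

Original NTs in T[0,2] deriving "cbc": ["S"]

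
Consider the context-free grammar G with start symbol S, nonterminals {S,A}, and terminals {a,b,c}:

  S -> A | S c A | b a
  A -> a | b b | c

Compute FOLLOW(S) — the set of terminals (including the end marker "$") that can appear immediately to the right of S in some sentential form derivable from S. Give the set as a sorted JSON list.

Compute FIRST by fixpoint:
pass 1:
  A via A→a: +{a}
  A via A→b b: +{b}
  A via A→c: +{c}
  S via S→A: +{a,b,c}
  FIRST(S)={a,b,c}  FIRST(A)={a,b,c}
pass 2: — fixpoint
  FIRST(S)={a,b,c}  FIRST(A)={a,b,c}

Compute FOLLOW by fixpoint:
FOLLOW(S) := {$}
pass 1:
  S→A: FOLLOW(A) ⊇ FOLLOW(S) ⊇ {$}; new: +{$}
  S→S c A: FOLLOW(S) ⊇ FIRST(c) = {c}; new: +{c}
  S→S c A: FOLLOW(A) ⊇ FOLLOW(S) ⊇ {$,c}; new: +{c}
  FOLLOW[S]={$,c}  FOLLOW[A]={$,c}
pass 2: (no change)
  FOLLOW[S]={$,c}  FOLLOW[A]={$,c}

FOLLOW(S) = ["$", "c"]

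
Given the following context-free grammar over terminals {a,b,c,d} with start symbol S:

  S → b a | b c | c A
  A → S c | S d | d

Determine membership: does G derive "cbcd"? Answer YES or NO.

CNF form of G:
  S -> T0 A | T2 T0 | T2 T3
  A -> S T0 | S T1 | d
  T0 -> c
  T1 -> d
  T2 -> b
  T3 -> a

CYK table (by increasing span):
  [0..0]={T0}  "c"  orig:{}
  [1..1]={T2}  "b"  orig:{}
  [2..2]={T0}  "c"  orig:{}
  [3..3]={A,T1}  "d"  orig:{A}
  [0..1]=∅  "cb"
  [1..2]={S}  "bc"
  [2..3]={S}  "cd"
  [0..2]=∅  "cbc"
  [1..3]={A}  "bcd"
  [0..3]={S}  "cbcd"

S ∈ T[0,3] ⇒ YES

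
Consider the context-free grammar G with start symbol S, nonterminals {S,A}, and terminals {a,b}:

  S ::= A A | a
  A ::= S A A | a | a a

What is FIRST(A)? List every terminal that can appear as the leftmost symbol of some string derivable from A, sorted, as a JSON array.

Compute FIRST by fixpoint:
[1]
  A via A→a: +{a}
  S via S→A A: +{a}
  S: {a}  A: {a}
[2] (no change)
  S: {a}  A: {a}

FIRST(A) = ["a"]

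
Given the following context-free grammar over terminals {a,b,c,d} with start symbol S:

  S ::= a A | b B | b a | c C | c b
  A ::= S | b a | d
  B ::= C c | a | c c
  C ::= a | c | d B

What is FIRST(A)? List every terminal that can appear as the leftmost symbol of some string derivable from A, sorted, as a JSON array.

FIRST sets, iterate to fixpoint:
pass 1:
  A via A→b a: +{b}
  A via A→d: +{d}
  B via B→a: +{a}
  B via B→c c: +{c}
  C via C→a: +{a}
  C via C→c: +{c}
  C via C→d B: +{d}
  S via S→a A: +{a}
  S via S→b B: +{b}
  S via S→c C: +{c}
  S: {a,b,c}  A: {b,d}  B: {a,c}  C: {a,c,d}
pass 2:
  A via A→S: +{a,c}
  B via B→C c: +{d}
  S: {a,b,c}  A: {a,b,c,d}  B: {a,c,d}  C: {a,c,d}
pass 3: (no change)
  S: {a,b,c}  A: {a,b,c,d}  B: {a,c,d}  C: {a,c,d}

FIRST(A) = ["a", "b", "c", "d"]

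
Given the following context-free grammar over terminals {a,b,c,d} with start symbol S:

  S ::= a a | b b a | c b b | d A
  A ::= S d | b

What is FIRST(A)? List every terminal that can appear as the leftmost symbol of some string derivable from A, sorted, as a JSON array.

FIRST sets, iterate to fixpoint:
round 1:
  A via A→b: +{b}
  S via S→a a: +{a}
  S via S→b b a: +{b}
  S via S→c b b: +{c}
  S via S→d A: +{d}
  FIRST(S)={a,b,c,d}  FIRST(A)={b}
round 2:
  A via A→S d: +{a,c,d}
  FIRST(S)={a,b,c,d}  FIRST(A)={a,b,c,d}
round 3: done
  FIRST(S)={a,b,c,d}  FIRST(A)={a,b,c,d}

FIRST(A) = ["a", "b", "c", "d"]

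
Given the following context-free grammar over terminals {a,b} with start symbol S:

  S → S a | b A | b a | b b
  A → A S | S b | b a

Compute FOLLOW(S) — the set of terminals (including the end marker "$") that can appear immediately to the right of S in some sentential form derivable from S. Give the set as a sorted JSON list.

Compute FIRST by fixpoint:
round 1:
  A via A→b a: +{b}
  S via S→b A: +{b}
  FIRST(S)={b}  FIRST(A)={b}
round 2: done
  FIRST(S)={b}  FIRST(A)={b}

Compute FOLLOW by fixpoint:
FOLLOW(S) := {$}
[1]
  A→A S: FOLLOW(A) ⊇ FIRST(S) = {b}; new: +{b}
  A→A S: FOLLOW(S) ⊇ FOLLOW(A) ⊇ {b}; new: +{b}
  S→S a: FOLLOW(S) ⊇ FIRST(a) = {a}; new: +{a}
  S→b A: FOLLOW(A) ⊇ FOLLOW(S) ⊇ {$,a,b}; new: +{$,a}
  S: {$,a,b}  A: {$,a,b}
[2] (no change)
  S: {$,a,b}  A: {$,a,b}

FOLLOW(S) = ["$", "a", "b"]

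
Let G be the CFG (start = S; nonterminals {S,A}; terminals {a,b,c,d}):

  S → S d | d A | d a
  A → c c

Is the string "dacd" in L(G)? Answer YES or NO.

CNF form of G:
  S -> S T1 | T1 A | T1 T2
  A -> T0 T0
  T0 -> c
  T1 -> d
  T2 -> a

CYK table (by increasing span):
  cell(0,0) d: {T1}  orig:{}
  cell(1,1) a: {T2}  orig:{}
  cell(2,2) c: {T0}  orig:{}
  cell(3,3) d: {T1}  orig:{}
  cell(0,1) da: {S}
  cell(1,2) ac: ∅
  cell(2,3) cd: ∅
  cell(0,2) dac: ∅
  cell(1,3) acd: ∅
  cell(0,3) dacd: ∅

S ∉ T[0,3] ⇒ NO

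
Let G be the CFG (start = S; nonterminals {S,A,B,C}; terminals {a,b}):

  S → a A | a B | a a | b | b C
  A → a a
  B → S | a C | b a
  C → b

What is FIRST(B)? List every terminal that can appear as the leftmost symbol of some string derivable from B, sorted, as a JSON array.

FIRST iteration:
iter 1:
  A via A→a a: +{a}
  B via B→a C: +{a}
  B via B→b a: +{b}
  C via C→b: +{b}
  S via S→a A: +{a}
  S via S→b: +{b}
  FIRST[S]={a,b}  FIRST[A]={a}  FIRST[B]={a,b}  FIRST[C]={b}
iter 2: done
  FIRST[S]={a,b}  FIRST[A]={a}  FIRST[B]={a,b}  FIRST[C]={b}

FIRST(B) = ["a", "b"]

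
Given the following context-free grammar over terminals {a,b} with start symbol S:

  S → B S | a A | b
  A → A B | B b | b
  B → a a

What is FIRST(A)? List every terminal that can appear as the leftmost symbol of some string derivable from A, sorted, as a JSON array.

FIRST sets, iterate to fixpoint:
pass 1:
  A via A→b: +{b}
  B via B→a a: +{a}
  S via S→B S: +{a}
  S via S→b: +{b}
  S: {a,b}  A: {b}  B: {a}
pass 2:
  A via A→B b: +{a}
  S: {a,b}  A: {a,b}  B: {a}
pass 3: (no change)
  S: {a,b}  A: {a,b}  B: {a}

FIRST(A) = ["a", "b"]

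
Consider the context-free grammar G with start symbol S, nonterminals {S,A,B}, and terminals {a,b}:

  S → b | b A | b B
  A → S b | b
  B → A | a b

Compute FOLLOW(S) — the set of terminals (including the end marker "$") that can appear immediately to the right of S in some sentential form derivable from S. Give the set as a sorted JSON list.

FIRST sets, iterate to fixpoint:
round 1:
  A via A→b: +{b}
  B via B→A: +{b}
  B via B→a b: +{a}
  S via S→b: +{b}
  FIRST(S)={b}  FIRST(A)={b}  FIRST(B)={a,b}
round 2: done
  FIRST(S)={b}  FIRST(A)={b}  FIRST(B)={a,b}

FOLLOW iteration:
initialize: $ ∈ FOLLOW(S)
[1]
  A→S b: FOLLOW(S) ⊇ FIRST(b) = {b}; new: +{b}
  S→b A: FOLLOW(A) ⊇ FOLLOW(S) ⊇ {$,b}; new: +{$,b}
  S→b B: FOLLOW(B) ⊇ FOLLOW(S) ⊇ {$,b}; new: +{$,b}
  FOLLOW[S]={$,b}  FOLLOW[A]={$,b}  FOLLOW[B]={$,b}
[2] (no change)
  FOLLOW[S]={$,b}  FOLLOW[A]={$,b}  FOLLOW[B]={$,b}

FOLLOW(S) = ["$", "b"]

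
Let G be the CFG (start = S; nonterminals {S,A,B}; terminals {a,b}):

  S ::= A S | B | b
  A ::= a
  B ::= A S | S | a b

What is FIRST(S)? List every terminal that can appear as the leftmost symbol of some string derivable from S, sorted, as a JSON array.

Compute FIRST by fixpoint:
round 1:
  A via A→a: +{a}
  B via B→A S: +{a}
  S via S→A S: +{a}
  S via S→b: +{b}
  FIRST(S)={a,b}  FIRST(A)={a}  FIRST(B)={a}
round 2:
  B via B→S: +{b}
  FIRST(S)={a,b}  FIRST(A)={a}  FIRST(B)={a,b}
round 3: (stable)
  FIRST(S)={a,b}  FIRST(A)={a}  FIRST(B)={a,b}

FIRST(S) = ["a", "b"]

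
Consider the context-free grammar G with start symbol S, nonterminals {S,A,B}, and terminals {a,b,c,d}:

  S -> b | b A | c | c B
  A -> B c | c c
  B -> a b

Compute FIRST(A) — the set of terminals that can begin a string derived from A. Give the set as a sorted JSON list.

FIRST iteration:
[1]
  A via A→c c: +{c}
  B via B→a b: +{a}
  S via S→b: +{b}
  S via S→c: +{c}
  FIRST(S)={b,c}  FIRST(A)={c}  FIRST(B)={a}
[2]
  A via A→B c: +{a}
  FIRST(S)={b,c}  FIRST(A)={a,c}  FIRST(B)={a}
[3] — fixpoint
  FIRST(S)={b,c}  FIRST(A)={a,c}  FIRST(B)={a}

FIRST(A) = ["a", "c"]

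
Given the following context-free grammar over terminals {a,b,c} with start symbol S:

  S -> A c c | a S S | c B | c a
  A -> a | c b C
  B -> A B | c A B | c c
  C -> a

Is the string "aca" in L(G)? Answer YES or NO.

CNF form of G:
  S -> A X5 | T0 B | T0 T2 | T2 X6
  A -> T0 X3 | a
  B -> A B | T0 T0 | T0 X4
  C -> a
  T0 -> c
  T1 -> b
  T2 -> a
  X3 -> T1 C
  X4 -> A B
  X5 -> T0 T0
  X6 -> S S

CYK fill:
  [0..0]={A,C,T2}  "a"  orig:{A,C}
  [1..1]={T0}  "c"  orig:{}
  [2..2]={A,C,T2}  "a"  orig:{A,C}
  [0..1]=∅  "ac"
  [1..2]={S}  "ca"
  [0..2]=∅  "aca"

S ∉ T[0,2] ⇒ NO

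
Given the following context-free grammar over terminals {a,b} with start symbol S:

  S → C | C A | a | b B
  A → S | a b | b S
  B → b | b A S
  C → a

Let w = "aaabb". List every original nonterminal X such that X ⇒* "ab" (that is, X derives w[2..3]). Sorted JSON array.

CNF form of G:
  S -> C A | T1 B | a
  A -> C A | T0 T1 | T1 B | T1 S | a
  B -> T1 X2 | b
  C -> a
  T0 -> a
  T1 -> b
  X2 -> A S

CYK table (by increasing span) — only the sub-triangle for w[2..3]:
  [2..2]={A,C,S,T0}  "a"  orig:{A,C,S}
  [3..3]={B,T1}  "b"  orig:{B}
  [2..3]={A}  "ab"

Original NTs in T[2,3] deriving "ab": ["A"]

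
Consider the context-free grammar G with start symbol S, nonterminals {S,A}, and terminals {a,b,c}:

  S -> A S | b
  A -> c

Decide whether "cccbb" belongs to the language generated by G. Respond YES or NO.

Convert to CNF:
  S -> A S | b
  A -> c

CYK table (by increasing span):
  [0..0]={A}  "c"
  [1..1]={A}  "c"
  [2..2]={A}  "c"
  [3..3]={S}  "b"
  [4..4]={S}  "b"
  [0..1]=∅  "cc"
  [1..2]=∅  "cc"
  [2..3]={S}  "cb"
  [3..4]=∅  "bb"
  [0..2]=∅  "ccc"
  [1..3]={S}  "ccb"
  [2..4]=∅  "cbb"
  [0..3]={S}  "cccb"
  [1..4]=∅  "ccbb"
  [0..4]=∅  "cccbb"

S ∉ T[0,4] ⇒ NO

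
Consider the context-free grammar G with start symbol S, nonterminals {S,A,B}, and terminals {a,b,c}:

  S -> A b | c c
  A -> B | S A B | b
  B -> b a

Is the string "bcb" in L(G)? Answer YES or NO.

Convert to CNF:
  S -> A T0 | T2 T2
  A -> S X3 | T0 T1 | b
  B -> T0 T1
  T0 -> b
  T1 -> a
  T2 -> c
  X3 -> A B

CYK fill:
  cell(0,0) b: {A,T0}  orig:{A}
  cell(1,1) c: {T2}  orig:{}
  cell(2,2) b: {A,T0}  orig:{A}
  cell(0,1) bc: ∅
  cell(1,2) cb: ∅
  cell(0,2) bcb: ∅

S ∉ T[0,2] ⇒ NO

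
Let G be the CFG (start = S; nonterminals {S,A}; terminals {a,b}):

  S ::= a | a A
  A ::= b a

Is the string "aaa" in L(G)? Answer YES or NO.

Convert to CNF:
  S -> T1 A | a
  A -> T0 T1
  T0 -> b
  T1 -> a

CYK table (by increasing span):
  T[0,0] 'a' = {S,T1}  orig:{S}
  T[1,1] 'a' = {S,T1}  orig:{S}
  T[2,2] 'a' = {S,T1}  orig:{S}
  T[0,1] 'aa' = ∅
  T[1,2] 'aa' = ∅
  T[0,2] 'aaa' = ∅

S ∉ T[0,2] ⇒ NO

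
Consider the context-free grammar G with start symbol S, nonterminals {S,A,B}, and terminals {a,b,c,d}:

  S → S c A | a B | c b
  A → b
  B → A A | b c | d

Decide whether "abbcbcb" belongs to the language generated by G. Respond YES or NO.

Convert to CNF:
  S -> S X3 | T1 T0 | T2 B
  A -> b
  B -> A A | T0 T1 | d
  T0 -> b
  T1 -> c
  T2 -> a
  X3 -> T1 A

Fill CYK table bottom-up:
  T[0,0] 'a' = {T2}  orig:{}
  T[1,1] 'b' = {A,T0}  orig:{A}
  T[2,2] 'b' = {A,T0}  orig:{A}
  T[3,3] 'c' = {T1}  orig:{}
  T[4,4] 'b' = {A,T0}  orig:{A}
  T[5,5] 'c' = {T1}  orig:{}
  T[6,6] 'b' = {A,T0}  orig:{A}
  T[0,1] 'ab' = ∅
  T[1,2] 'bb' = {B}
  T[2,3] 'bc' = {B}
  T[3,4] 'cb' = {S,X3}  orig:{S}
  T[4,5] 'bc' = {B}
  T[5,6] 'cb' = {S,X3}  orig:{S}
  T[0,2] 'abb' = {S}
  T[1,3] 'bbc' = ∅
  T[2,4] 'bcb' = ∅
  T[3,5] 'cbc' = ∅
  T[4,6] 'bcb' = ∅
  T[0,3] 'abbc' = ∅
  T[1,4] 'bbcb' = ∅
  T[2,5] 'bcbc' = ∅
  T[3,6] 'cbcb' = {S}
  T[0,4] 'abbcb' = {S}
  T[1,5] 'bbcbc' = ∅
  T[2,6] 'bcbcb' = ∅
  T[0,5] 'abbcbc' = ∅
  T[1,6] 'bbcbcb' = ∅
  T[0,6] 'abbcbcb' = {S}

S ∈ T[0,6] ⇒ YES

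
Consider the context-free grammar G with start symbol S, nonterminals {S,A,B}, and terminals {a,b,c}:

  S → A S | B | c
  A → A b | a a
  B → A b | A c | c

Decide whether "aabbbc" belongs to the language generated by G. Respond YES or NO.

Convert to CNF:
  S -> A S | A T0 | A T2 | c
  A -> A T0 | T1 T1
  B -> A T0 | A T2 | c
  T0 -> b
  T1 -> a
  T2 -> c

Fill CYK table bottom-up:
  cell(0,0) a: {T1}  orig:{}
  cell(1,1) a: {T1}  orig:{}
  cell(2,2) b: {T0}  orig:{}
  cell(3,3) b: {T0}  orig:{}
  cell(4,4) b: {T0}  orig:{}
  cell(5,5) c: {B,S,T2}  orig:{B,S}
  cell(0,1) aa: {A}
  cell(1,2) ab: ∅
  cell(2,3) bb: ∅
  cell(3,4) bb: ∅
  cell(4,5) bc: ∅
  cell(0,2) aab: {A,B,S}
  cell(1,3) abb: ∅
  cell(2,4) bbb: ∅
  cell(3,5) bbc: ∅
  cell(0,3) aabb: {A,B,S}
  cell(1,4) abbb: ∅
  cell(2,5) bbbc: ∅
  cell(0,4) aabbb: {A,B,S}
  cell(1,5) abbbc: ∅
  cell(0,5) aabbbc: {B,S}

S ∈ T[0,5] ⇒ YES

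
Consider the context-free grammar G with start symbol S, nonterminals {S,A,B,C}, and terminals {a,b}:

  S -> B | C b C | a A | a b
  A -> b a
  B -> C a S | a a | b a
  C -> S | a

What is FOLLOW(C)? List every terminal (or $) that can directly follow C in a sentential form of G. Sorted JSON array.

FIRST iteration:
round 1:
  A via A→b a: +{b}
  B via B→a a: +{a}
  B via B→b a: +{b}
  C via C→a: +{a}
  S via S→B: +{a,b}
  S: {a,b}  A: {b}  B: {a,b}  C: {a}
round 2:
  C via C→S: +{b}
  S: {a,b}  A: {b}  B: {a,b}  C: {a,b}
round 3: (stable)
  S: {a,b}  A: {b}  B: {a,b}  C: {a,b}

Compute FOLLOW by fixpoint:
seed FOLLOW(S) with $
round 1:
  B→C a S: FOLLOW(C) ⊇ FIRST(a) = {a}; new: +{a}
  C→S: FOLLOW(S) ⊇ FOLLOW(C) ⊇ {a}; new: +{a}
  S→B: FOLLOW(B) ⊇ FOLLOW(S) ⊇ {$,a}; new: +{$,a}
  S→C b C: FOLLOW(C) ⊇ FIRST(b) = {b}; new: +{b}
  S→C b C: FOLLOW(C) ⊇ FOLLOW(S) ⊇ {$,a}; new: +{$}
  S→a A: FOLLOW(A) ⊇ FOLLOW(S) ⊇ {$,a}; new: +{$,a}
  FOLLOW[S]={$,a}  FOLLOW[A]={$,a}  FOLLOW[B]={$,a}  FOLLOW[C]={$,a,b}
round 2:
  C→S: FOLLOW(S) ⊇ FOLLOW(C) ⊇ {$,a,b}; new: +{b}
  S→B: FOLLOW(B) ⊇ FOLLOW(S) ⊇ {$,a,b}; new: +{b}
  S→a A: FOLLOW(A) ⊇ FOLLOW(S) ⊇ {$,a,b}; new: +{b}
  FOLLOW[S]={$,a,b}  FOLLOW[A]={$,a,b}  FOLLOW[B]={$,a,b}  FOLLOW[C]={$,a,b}
round 3: (stable)
  FOLLOW[S]={$,a,b}  FOLLOW[A]={$,a,b}  FOLLOW[B]={$,a,b}  FOLLOW[C]={$,a,b}

FOLLOW(C) = ["$", "a", "b"]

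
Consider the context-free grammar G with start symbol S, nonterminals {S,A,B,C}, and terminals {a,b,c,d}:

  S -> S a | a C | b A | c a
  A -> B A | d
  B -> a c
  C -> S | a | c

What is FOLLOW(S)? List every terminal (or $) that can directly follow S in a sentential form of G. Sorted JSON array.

Compute FIRST by fixpoint:
iter 1:
  A via A→d: +{d}
  B via B→a c: +{a}
  C via C→a: +{a}
  C via C→c: +{c}
  S via S→a C: +{a}
  S via S→b A: +{b}
  S via S→c a: +{c}
  FIRST[S]={a,b,c}  FIRST[A]={d}  FIRST[B]={a}  FIRST[C]={a,c}
iter 2:
  A via A→B A: +{a}
  C via C→S: +{b}
  FIRST[S]={a,b,c}  FIRST[A]={a,d}  FIRST[B]={a}  FIRST[C]={a,b,c}
iter 3: done
  FIRST[S]={a,b,c}  FIRST[A]={a,d}  FIRST[B]={a}  FIRST[C]={a,b,c}

FOLLOW sets:
initialize: $ ∈ FOLLOW(S)
pass 1:
  A→B A: FOLLOW(B) ⊇ FIRST(A) = {a,d}; new: +{a,d}
  S→S a: FOLLOW(S) ⊇ FIRST(a) = {a}; new: +{a}
  S→a C: FOLLOW(C) ⊇ FOLLOW(S) ⊇ {$,a}; new: +{$,a}
  S→b A: FOLLOW(A) ⊇ FOLLOW(S) ⊇ {$,a}; new: +{$,a}
  FOLLOW(S)={$,a}  FOLLOW(A)={$,a}  FOLLOW(B)={a,d}  FOLLOW(C)={$,a}
pass 2: — fixpoint
  FOLLOW(S)={$,a}  FOLLOW(A)={$,a}  FOLLOW(B)={a,d}  FOLLOW(C)={$,a}

FOLLOW(S) = ["$", "a"]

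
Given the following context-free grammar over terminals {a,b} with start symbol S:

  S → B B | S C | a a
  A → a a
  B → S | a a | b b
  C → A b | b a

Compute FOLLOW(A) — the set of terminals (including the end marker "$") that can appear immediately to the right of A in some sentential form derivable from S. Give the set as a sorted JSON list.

Compute FIRST by fixpoint:
pass 1:
  A via A→a a: +{a}
  B via B→a a: +{a}
  B via B→b b: +{b}
  C via C→A b: +{a}
  C via C→b a: +{b}
  S via S→B B: +{a,b}
  S: {a,b}  A: {a}  B: {a,b}  C: {a,b}
pass 2: — fixpoint
  S: {a,b}  A: {a}  B: {a,b}  C: {a,b}

FOLLOW iteration:
initialize: $ ∈ FOLLOW(S)
round 1:
  C→A b: FOLLOW(A) ⊇ FIRST(b) = {b}; new: +{b}
  S→B B: FOLLOW(B) ⊇ FIRST(B) = {a,b}; new: +{a,b}
  S→B B: FOLLOW(B) ⊇ FOLLOW(S) ⊇ {$}; new: +{$}
  S→S C: FOLLOW(S) ⊇ FIRST(C) = {a,b}; new: +{a,b}
  S→S C: FOLLOW(C) ⊇ FOLLOW(S) ⊇ {$,a,b}; new: +{$,a,b}
  FOLLOW[S]={$,a,b}  FOLLOW[A]={b}  FOLLOW[B]={$,a,b}  FOLLOW[C]={$,a,b}
round 2: (stable)
  FOLLOW[S]={$,a,b}  FOLLOW[A]={b}  FOLLOW[B]={$,a,b}  FOLLOW[C]={$,a,b}

FOLLOW(A) = ["b"]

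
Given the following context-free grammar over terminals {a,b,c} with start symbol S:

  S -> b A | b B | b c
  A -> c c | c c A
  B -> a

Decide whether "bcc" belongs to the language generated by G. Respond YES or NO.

Convert to CNF:
  S -> T1 A | T1 B | T1 T0
  A -> T0 T0 | T0 X2
  B -> a
  T0 -> c
  T1 -> b
  X2 -> T0 A

CYK fill:
  T[0,0] 'b' = {T1}  orig:{}
  T[1,1] 'c' = {T0}  orig:{}
  T[2,2] 'c' = {T0}  orig:{}
  T[0,1] 'bc' = {S}
  T[1,2] 'cc' = {A}
  T[0,2] 'bcc' = {S}

S ∈ T[0,2] ⇒ YES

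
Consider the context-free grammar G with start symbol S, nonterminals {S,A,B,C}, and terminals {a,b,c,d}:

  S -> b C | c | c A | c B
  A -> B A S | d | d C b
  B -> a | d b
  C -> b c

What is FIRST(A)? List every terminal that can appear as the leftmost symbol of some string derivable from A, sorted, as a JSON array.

Compute FIRST by fixpoint:
pass 1:
  A via A→d: +{d}
  B via B→a: +{a}
  B via B→d b: +{d}
  C via C→b c: +{b}
  S via S→b C: +{b}
  S via S→c: +{c}
  FIRST[S]={b,c}  FIRST[A]={d}  FIRST[B]={a,d}  FIRST[C]={b}
pass 2:
  A via A→B A S: +{a}
  FIRST[S]={b,c}  FIRST[A]={a,d}  FIRST[B]={a,d}  FIRST[C]={b}
pass 3: (stable)
  FIRST[S]={b,c}  FIRST[A]={a,d}  FIRST[B]={a,d}  FIRST[C]={b}

FIRST(A) = ["a", "d"]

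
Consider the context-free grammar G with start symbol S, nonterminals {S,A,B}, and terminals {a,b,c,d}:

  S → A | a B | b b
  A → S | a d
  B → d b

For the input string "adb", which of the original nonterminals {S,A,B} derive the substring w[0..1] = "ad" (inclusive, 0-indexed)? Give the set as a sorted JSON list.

Convert to CNF:
  S -> T0 B | T0 T1 | T2 T2
  A -> T0 B | T0 T1 | T2 T2
  B -> T1 T2
  T0 -> a
  T1 -> d
  T2 -> b

Fill CYK table bottom-up, restricted to cells inside w[0..1]:
  cell(0,0) a: {T0}  orig:{}
  cell(1,1) d: {T1}  orig:{}
  cell(0,1) ad: {A,S}

Original NTs in T[0,1] deriving "ad": ["A", "S"]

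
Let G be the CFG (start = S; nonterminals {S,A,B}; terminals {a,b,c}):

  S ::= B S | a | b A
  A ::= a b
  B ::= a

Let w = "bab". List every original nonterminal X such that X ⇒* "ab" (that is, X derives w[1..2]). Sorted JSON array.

Convert to CNF:
  S -> B S | T1 A | a
  A -> T0 T1
  B -> a
  T0 -> a
  T1 -> b

CYK table (by increasing span) — only the sub-triangle for w[1..2]:
  [1..1]={B,S,T0}  "a"  orig:{B,S}
  [2..2]={T1}  "b"  orig:{}
  [1..2]={A}  "ab"

Original NTs in T[1,2] deriving "ab": ["A"]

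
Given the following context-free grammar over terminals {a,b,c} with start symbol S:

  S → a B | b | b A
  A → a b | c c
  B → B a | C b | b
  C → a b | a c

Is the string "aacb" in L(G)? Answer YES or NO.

Convert to CNF:
  S -> T0 B | T1 A | b
  A -> T0 T1 | T2 T2
  B -> B T0 | C T1 | b
  C -> T0 T1 | T0 T2
  T0 -> a
  T1 -> b
  T2 -> c

CYK table (by increasing span):
  [0..0]={T0}  "a"  orig:{}
  [1..1]={T0}  "a"  orig:{}
  [2..2]={T2}  "c"  orig:{}
  [3..3]={B,S,T1}  "b"  orig:{B,S}
  [0..1]=∅  "aa"
  [1..2]={C}  "ac"
  [2..3]=∅  "cb"
  [0..2]=∅  "aac"
  [1..3]={B}  "acb"
  [0..3]={S}  "aacb"

S ∈ T[0,3] ⇒ YES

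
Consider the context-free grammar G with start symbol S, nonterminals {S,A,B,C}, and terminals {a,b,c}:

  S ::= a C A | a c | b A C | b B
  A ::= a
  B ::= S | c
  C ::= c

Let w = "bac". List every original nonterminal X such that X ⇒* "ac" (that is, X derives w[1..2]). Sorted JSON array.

CNF form of G:
  S -> T0 T1 | T0 X5 | T2 B | T2 X6
  A -> a
  B -> T0 T1 | T0 X3 | T2 B | T2 X4 | c
  C -> c
  T0 -> a
  T1 -> c
  T2 -> b
  X3 -> C A
  X4 -> A C
  X5 -> C A
  X6 -> A C

CYK table (by increasing span) — only the sub-triangle for w[1..2]:
  cell(1,1) a: {A,T0}  orig:{A}
  cell(2,2) c: {B,C,T1}  orig:{B,C}
  cell(1,2) ac: {B,S,X4,X6}  orig:{B,S}

Original NTs in T[1,2] deriving "ac": ["B", "S"]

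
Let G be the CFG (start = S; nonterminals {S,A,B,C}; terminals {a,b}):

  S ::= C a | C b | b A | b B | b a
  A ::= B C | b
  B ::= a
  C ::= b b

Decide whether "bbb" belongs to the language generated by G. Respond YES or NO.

Convert to CNF:
  S -> C T0 | C T1 | T0 A | T0 B | T0 T1
  A -> B C | b
  B -> a
  C -> T0 T0
  T0 -> b
  T1 -> a

CYK table (by increasing span):
  [0..0]={A,T0}  "b"  orig:{A}
  [1..1]={A,T0}  "b"  orig:{A}
  [2..2]={A,T0}  "b"  orig:{A}
  [0..1]={C,S}  "bb"
  [1..2]={C,S}  "bb"
  [0..2]={S}  "bbb"

S ∈ T[0,2] ⇒ YES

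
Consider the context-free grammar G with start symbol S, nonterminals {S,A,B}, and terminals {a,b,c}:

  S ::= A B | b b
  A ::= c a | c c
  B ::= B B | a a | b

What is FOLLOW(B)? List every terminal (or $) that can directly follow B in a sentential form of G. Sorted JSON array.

FIRST sets, iterate to fixpoint:
[1]
  A via A→c a: +{c}
  B via B→a a: +{a}
  B via B→b: +{b}
  S via S→A B: +{c}
  S via S→b b: +{b}
  FIRST[S]={b,c}  FIRST[A]={c}  FIRST[B]={a,b}
[2] (stable)
  FIRST[S]={b,c}  FIRST[A]={c}  FIRST[B]={a,b}

FOLLOW sets:
initialize: $ ∈ FOLLOW(S)
[1]
  B→B B: FOLLOW(B) ⊇ FIRST(B) = {a,b}; new: +{a,b}
  S→A B: FOLLOW(A) ⊇ FIRST(B) = {a,b}; new: +{a,b}
  S→A B: FOLLOW(B) ⊇ FOLLOW(S) ⊇ {$}; new: +{$}
  FOLLOW(S)={$}  FOLLOW(A)={a,b}  FOLLOW(B)={$,a,b}
[2] (stable)
  FOLLOW(S)={$}  FOLLOW(A)={a,b}  FOLLOW(B)={$,a,b}

FOLLOW(B) = ["$", "a", "b"]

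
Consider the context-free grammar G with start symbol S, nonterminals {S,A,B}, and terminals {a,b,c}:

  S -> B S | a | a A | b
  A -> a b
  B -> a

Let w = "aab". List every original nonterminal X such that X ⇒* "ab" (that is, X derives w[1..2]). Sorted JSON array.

Convert to CNF:
  S -> B S | T0 A | a | b
  A -> T0 T1
  B -> a
  T0 -> a
  T1 -> b

Fill CYK table bottom-up (cells [i..j] with 1 ≤ i ≤ j ≤ 2 only):
  cell(1,1) a: {B,S,T0}  orig:{B,S}
  cell(2,2) b: {S,T1}  orig:{S}
  cell(1,2) ab: {A,S}

Original NTs in T[1,2] deriving "ab": ["A", "S"]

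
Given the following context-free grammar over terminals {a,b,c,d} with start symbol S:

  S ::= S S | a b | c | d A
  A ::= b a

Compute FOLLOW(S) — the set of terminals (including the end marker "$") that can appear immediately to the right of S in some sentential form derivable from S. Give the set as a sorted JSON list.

FIRST iteration:
[1]
  A via A→b a: +{b}
  S via S→a b: +{a}
  S via S→c: +{c}
  S via S→d A: +{d}
  FIRST[S]={a,c,d}  FIRST[A]={b}
[2] done
  FIRST[S]={a,c,d}  FIRST[A]={b}

FOLLOW iteration:
initialize: $ ∈ FOLLOW(S)
pass 1:
  S→S S: FOLLOW(S) ⊇ FIRST(S) = {a,c,d}; new: +{a,c,d}
  S→d A: FOLLOW(A) ⊇ FOLLOW(S) ⊇ {$,a,c,d}; new: +{$,a,c,d}
  FOLLOW(S)={$,a,c,d}  FOLLOW(A)={$,a,c,d}
pass 2: (no change)
  FOLLOW(S)={$,a,c,d}  FOLLOW(A)={$,a,c,d}

FOLLOW(S) = ["$", "a", "c", "d"]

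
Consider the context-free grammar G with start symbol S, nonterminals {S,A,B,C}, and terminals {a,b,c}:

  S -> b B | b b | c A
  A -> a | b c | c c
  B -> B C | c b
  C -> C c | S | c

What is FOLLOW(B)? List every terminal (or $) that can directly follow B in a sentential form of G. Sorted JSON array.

FIRST iteration:
round 1:
  A via A→a: +{a}
  A via A→b c: +{b}
  A via A→c c: +{c}
  B via B→c b: +{c}
  C via C→c: +{c}
  S via S→b B: +{b}
  S via S→c A: +{c}
  S: {b,c}  A: {a,b,c}  B: {c}  C: {c}
round 2:
  C via C→S: +{b}
  S: {b,c}  A: {a,b,c}  B: {c}  C: {b,c}
round 3: done
  S: {b,c}  A: {a,b,c}  B: {c}  C: {b,c}

FOLLOW iteration:
FOLLOW(S) := {$}
pass 1:
  B→B C: FOLLOW(B) ⊇ FIRST(C) = {b,c}; new: +{b,c}
  B→B C: FOLLOW(C) ⊇ FOLLOW(B) ⊇ {b,c}; new: +{b,c}
  C→S: FOLLOW(S) ⊇ FOLLOW(C) ⊇ {b,c}; new: +{b,c}
  S→b B: FOLLOW(B) ⊇ FOLLOW(S) ⊇ {$,b,c}; new: +{$}
  S→c A: FOLLOW(A) ⊇ FOLLOW(S) ⊇ {$,b,c}; new: +{$,b,c}
  S: {$,b,c}  A: {$,b,c}  B: {$,b,c}  C: {b,c}
pass 2:
  B→B C: FOLLOW(C) ⊇ FOLLOW(B) ⊇ {$,b,c}; new: +{$}
  S: {$,b,c}  A: {$,b,c}  B: {$,b,c}  C: {$,b,c}
pass 3: — fixpoint
  S: {$,b,c}  A: {$,b,c}  B: {$,b,c}  C: {$,b,c}

FOLLOW(B) = ["$", "b", "c"]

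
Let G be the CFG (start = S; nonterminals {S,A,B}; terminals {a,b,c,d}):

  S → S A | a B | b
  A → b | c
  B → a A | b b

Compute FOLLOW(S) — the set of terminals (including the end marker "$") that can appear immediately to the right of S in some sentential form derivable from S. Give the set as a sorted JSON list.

FIRST iteration:
pass 1:
  A via A→b: +{b}
  A via A→c: +{c}
  B via B→a A: +{a}
  B via B→b b: +{b}
  S via S→a B: +{a}
  S via S→b: +{b}
  S: {a,b}  A: {b,c}  B: {a,b}
pass 2: — fixpoint
  S: {a,b}  A: {b,c}  B: {a,b}

FOLLOW sets:
seed FOLLOW(S) with $
pass 1:
  S→S A: FOLLOW(S) ⊇ FIRST(A) = {b,c}; new: +{b,c}
  S→S A: FOLLOW(A) ⊇ FOLLOW(S) ⊇ {$,b,c}; new: +{$,b,c}
  S→a B: FOLLOW(B) ⊇ FOLLOW(S) ⊇ {$,b,c}; new: +{$,b,c}
  FOLLOW[S]={$,b,c}  FOLLOW[A]={$,b,c}  FOLLOW[B]={$,b,c}
pass 2: (no change)
  FOLLOW[S]={$,b,c}  FOLLOW[A]={$,b,c}  FOLLOW[B]={$,b,c}

FOLLOW(S) = ["$", "b", "c"]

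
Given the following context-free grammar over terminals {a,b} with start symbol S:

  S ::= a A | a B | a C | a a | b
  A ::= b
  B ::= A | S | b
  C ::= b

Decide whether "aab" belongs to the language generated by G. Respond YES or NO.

Convert to CNF:
  S -> T0 A | T0 B | T0 C | T0 T0 | b
  A -> b
  B -> T0 A | T0 B | T0 C | T0 T0 | b
  C -> b
  T0 -> a

Fill CYK table bottom-up:
  T[0,0] 'a' = {T0}  orig:{}
  T[1,1] 'a' = {T0}  orig:{}
  T[2,2] 'b' = {A,B,C,S}
  T[0,1] 'aa' = {B,S}
  T[1,2] 'ab' = {B,S}
  T[0,2] 'aab' = {B,S}

S ∈ T[0,2] ⇒ YES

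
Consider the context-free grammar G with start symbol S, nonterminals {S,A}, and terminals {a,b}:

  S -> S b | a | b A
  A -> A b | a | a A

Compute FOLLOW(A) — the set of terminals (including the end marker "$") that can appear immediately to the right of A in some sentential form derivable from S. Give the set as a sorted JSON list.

FIRST iteration:
round 1:
  A via A→a: +{a}
  S via S→a: +{a}
  S via S→b A: +{b}
  FIRST(S)={a,b}  FIRST(A)={a}
round 2: (stable)
  FIRST(S)={a,b}  FIRST(A)={a}

FOLLOW sets:
FOLLOW(S) := {$}
pass 1:
  A→A b: FOLLOW(A) ⊇ FIRST(b) = {b}; new: +{b}
  S→S b: FOLLOW(S) ⊇ FIRST(b) = {b}; new: +{b}
  S→b A: FOLLOW(A) ⊇ FOLLOW(S) ⊇ {$,b}; new: +{$}
  FOLLOW(S)={$,b}  FOLLOW(A)={$,b}
pass 2: (no change)
  FOLLOW(S)={$,b}  FOLLOW(A)={$,b}

FOLLOW(A) = ["$", "b"]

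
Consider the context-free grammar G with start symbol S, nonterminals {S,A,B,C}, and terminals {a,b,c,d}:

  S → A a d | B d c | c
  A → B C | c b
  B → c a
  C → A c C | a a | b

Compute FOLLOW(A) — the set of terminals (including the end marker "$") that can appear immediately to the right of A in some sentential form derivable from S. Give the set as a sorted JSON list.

Compute FIRST by fixpoint:
iter 1:
  A via A→c b: +{c}
  B via B→c a: +{c}
  C via C→A c C: +{c}
  C via C→a a: +{a}
  C via C→b: +{b}
  S via S→A a d: +{c}
  FIRST[S]={c}  FIRST[A]={c}  FIRST[B]={c}  FIRST[C]={a,b,c}
iter 2: (stable)
  FIRST[S]={c}  FIRST[A]={c}  FIRST[B]={c}  FIRST[C]={a,b,c}

FOLLOW sets:
seed FOLLOW(S) with $
[1]
  A→B C: FOLLOW(B) ⊇ FIRST(C) = {a,b,c}; new: +{a,b,c}
  C→A c C: FOLLOW(A) ⊇ FIRST(c) = {c}; new: +{c}
  S→A a d: FOLLOW(A) ⊇ FIRST(a) = {a}; new: +{a}
  S→B d c: FOLLOW(B) ⊇ FIRST(d) = {d}; new: +{d}
  S: {$}  A: {a,c}  B: {a,b,c,d}  C: {}
[2]
  A→B C: FOLLOW(C) ⊇ FOLLOW(A) ⊇ {a,c}; new: +{a,c}
  S: {$}  A: {a,c}  B: {a,b,c,d}  C: {a,c}
[3] (no change)
  S: {$}  A: {a,c}  B: {a,b,c,d}  C: {a,c}

FOLLOW(A) = ["a", "c"]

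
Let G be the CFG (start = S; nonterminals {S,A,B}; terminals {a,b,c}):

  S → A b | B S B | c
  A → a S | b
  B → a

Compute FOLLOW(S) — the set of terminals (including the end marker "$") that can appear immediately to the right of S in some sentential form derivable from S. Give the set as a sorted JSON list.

Compute FIRST by fixpoint:
iter 1:
  A via A→a S: +{a}
  A via A→b: +{b}
  B via B→a: +{a}
  S via S→A b: +{a,b}
  S via S→c: +{c}
  FIRST[S]={a,b,c}  FIRST[A]={a,b}  FIRST[B]={a}
iter 2: done
  FIRST[S]={a,b,c}  FIRST[A]={a,b}  FIRST[B]={a}

Compute FOLLOW by fixpoint:
FOLLOW(S) := {$}
round 1:
  S→A b: FOLLOW(A) ⊇ FIRST(b) = {b}; new: +{b}
  S→B S B: FOLLOW(B) ⊇ FIRST(S) = {a,b,c}; new: +{a,b,c}
  S→B S B: FOLLOW(S) ⊇ FIRST(B) = {a}; new: +{a}
  S→B S B: FOLLOW(B) ⊇ FOLLOW(S) ⊇ {$,a}; new: +{$}
  FOLLOW[S]={$,a}  FOLLOW[A]={b}  FOLLOW[B]={$,a,b,c}
round 2:
  A→a S: FOLLOW(S) ⊇ FOLLOW(A) ⊇ {b}; new: +{b}
  FOLLOW[S]={$,a,b}  FOLLOW[A]={b}  FOLLOW[B]={$,a,b,c}
round 3: (no change)
  FOLLOW[S]={$,a,b}  FOLLOW[A]={b}  FOLLOW[B]={$,a,b,c}

FOLLOW(S) = ["$", "a", "b"]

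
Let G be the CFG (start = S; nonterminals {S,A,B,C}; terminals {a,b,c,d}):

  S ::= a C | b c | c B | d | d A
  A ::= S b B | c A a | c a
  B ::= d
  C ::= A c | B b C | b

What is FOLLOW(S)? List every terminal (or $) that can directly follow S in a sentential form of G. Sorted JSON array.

FIRST sets, iterate to fixpoint:
[1]
  A via A→c A a: +{c}
  B via B→d: +{d}
  C via C→A c: +{c}
  C via C→B b C: +{d}
  C via C→b: +{b}
  S via S→a C: +{a}
  S via S→b c: +{b}
  S via S→c B: +{c}
  S via S→d: +{d}
  FIRST[S]={a,b,c,d}  FIRST[A]={c}  FIRST[B]={d}  FIRST[C]={b,c,d}
[2]
  A via A→S b B: +{a,b,d}
  C via C→A c: +{a}
  FIRST[S]={a,b,c,d}  FIRST[A]={a,b,c,d}  FIRST[B]={d}  FIRST[C]={a,b,c,d}
[3] (no change)
  FIRST[S]={a,b,c,d}  FIRST[A]={a,b,c,d}  FIRST[B]={d}  FIRST[C]={a,b,c,d}

Compute FOLLOW by fixpoint:
initialize: $ ∈ FOLLOW(S)
iter 1:
  A→S b B: FOLLOW(S) ⊇ FIRST(b) = {b}; new: +{b}
  A→c A a: FOLLOW(A) ⊇ FIRST(a) = {a}; new: +{a}
  C→A c: FOLLOW(A) ⊇ FIRST(c) = {c}; new: +{c}
  C→B b C: FOLLOW(B) ⊇ FIRST(b) = {b}; new: +{b}
  S→a C: FOLLOW(C) ⊇ FOLLOW(S) ⊇ {$,b}; new: +{$,b}
  S→c B: FOLLOW(B) ⊇ FOLLOW(S) ⊇ {$,b}; new: +{$}
  S→d A: FOLLOW(A) ⊇ FOLLOW(S) ⊇ {$,b}; new: +{$,b}
  S: {$,b}  A: {$,a,b,c}  B: {$,b}  C: {$,b}
iter 2:
  A→S b B: FOLLOW(B) ⊇ FOLLOW(A) ⊇ {$,a,b,c}; new: +{a,c}
  S: {$,b}  A: {$,a,b,c}  B: {$,a,b,c}  C: {$,b}
iter 3: — fixpoint
  S: {$,b}  A: {$,a,b,c}  B: {$,a,b,c}  C: {$,b}

FOLLOW(S) = ["$", "b"]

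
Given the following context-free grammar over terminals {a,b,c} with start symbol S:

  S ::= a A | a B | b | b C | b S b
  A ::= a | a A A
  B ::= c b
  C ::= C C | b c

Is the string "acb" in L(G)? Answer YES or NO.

Convert to CNF:
  S -> T0 A | T0 B | T2 C | T2 X4 | b
  A -> T0 X3 | a
  B -> T1 T2
  C -> C C | T2 T1
  T0 -> a
  T1 -> c
  T2 -> b
  X3 -> A A
  X4 -> S T2

CYK table (by increasing span):
  T[0,0] 'a' = {A,T0}  orig:{A}
  T[1,1] 'c' = {T1}  orig:{}
  T[2,2] 'b' = {S,T2}  orig:{S}
  T[0,1] 'ac' = ∅
  T[1,2] 'cb' = {B}
  T[0,2] 'acb' = {S}

S ∈ T[0,2] ⇒ YES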